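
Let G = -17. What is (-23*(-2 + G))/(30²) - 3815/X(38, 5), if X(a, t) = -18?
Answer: 21243/100 ≈ 212.43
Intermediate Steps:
(-23*(-2 + G))/(30²) - 3815/X(38, 5) = (-23*(-2 - 17))/(30²) - 3815/(-18) = -23*(-19)/900 - 3815*(-1/18) = 437*(1/900) + 3815/18 = 437/900 + 3815/18 = 21243/100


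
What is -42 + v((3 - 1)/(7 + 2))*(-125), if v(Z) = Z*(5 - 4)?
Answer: -628/9 ≈ -69.778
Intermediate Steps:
v(Z) = Z (v(Z) = Z*1 = Z)
-42 + v((3 - 1)/(7 + 2))*(-125) = -42 + ((3 - 1)/(7 + 2))*(-125) = -42 + (2/9)*(-125) = -42 - 250/9 = -628/9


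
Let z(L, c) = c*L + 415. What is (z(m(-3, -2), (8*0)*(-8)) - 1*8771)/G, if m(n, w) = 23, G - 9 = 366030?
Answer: -8356/366039 ≈ -0.022828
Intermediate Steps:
G = 366039 (G = 9 + 366030 = 366039)
z(L, c) = 415 + L*c (z(L, c) = L*c + 415 = 415 + L*c)
(z(m(-3, -2), (8*0)*(-8)) - 1*8771)/G = ((415 + 23*((8*0)*(-8))) - 1*8771)/366039 = ((415 + 23*(0*(-8))) - 8771)*(1/366039) = ((415 + 23*0) - 8771)*(1/366039) = ((415 + 0) - 8771)*(1/366039) = (415 - 8771)*(1/366039) = -8356*1/366039 = -8356/366039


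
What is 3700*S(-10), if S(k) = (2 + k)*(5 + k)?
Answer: 148000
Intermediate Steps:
3700*S(-10) = 3700*(10 + (-10)² + 7*(-10)) = 3700*(10 + 100 - 70) = 3700*40 = 148000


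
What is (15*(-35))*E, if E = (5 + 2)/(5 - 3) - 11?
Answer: 7875/2 ≈ 3937.5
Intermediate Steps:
E = -15/2 (E = 7/2 - 11 = -15/2 ≈ -7.5000)
(15*(-35))*E = (15*(-35))*(-15/2) = -525*(-15/2) = 7875/2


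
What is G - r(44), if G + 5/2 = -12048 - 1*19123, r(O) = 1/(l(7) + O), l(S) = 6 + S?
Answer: -3553781/114 ≈ -31174.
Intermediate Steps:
r(O) = 1/(13 + O) (r(O) = 1/((6 + 7) + O) = 1/(13 + O))
G = -62347/2 (G = -5/2 + (-12048 - 1*19123) = -5/2 + (-12048 - 19123) = -5/2 - 31171 = -62347/2 ≈ -31174.)
G - r(44) = -62347/2 - 1/(13 + 44) = -62347/2 - 1/57 = -3553781/114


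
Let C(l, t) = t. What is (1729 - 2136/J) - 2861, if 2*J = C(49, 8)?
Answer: -1666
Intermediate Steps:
J = 4 (J = (½)*8 = 4)
(1729 - 2136/J) - 2861 = (1729 - 2136/4) - 2861 = (1729 - 2136*¼) - 2861 = (1729 - 534) - 2861 = 1195 - 2861 = -1666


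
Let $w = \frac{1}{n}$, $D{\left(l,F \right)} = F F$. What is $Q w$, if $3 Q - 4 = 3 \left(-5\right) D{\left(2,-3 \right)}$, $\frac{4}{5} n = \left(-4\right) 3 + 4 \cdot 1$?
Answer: $\frac{131}{30} \approx 4.3667$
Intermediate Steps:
$n = -10$ ($n = \frac{5 \left(\left(-4\right) 3 + 4 \cdot 1\right)}{4} = \frac{5 \left(-12 + 4\right)}{4} = \frac{5}{4} \left(-8\right) = -10$)
$D{\left(l,F \right)} = F^{2}$
$w = - \frac{1}{10}$ ($w = \frac{1}{-10} = - \frac{1}{10} \approx -0.1$)
$Q = - \frac{131}{3}$ ($Q = \frac{4}{3} + \frac{3 \left(-5\right) \left(-3\right)^{2}}{3} = \frac{4}{3} + \frac{\left(-15\right) 9}{3} = \frac{4}{3} + \frac{1}{3} \left(-135\right) = \frac{4}{3} - 45 = - \frac{131}{3} \approx -43.667$)
$Q w = \left(- \frac{131}{3}\right) \left(- \frac{1}{10}\right) = \frac{131}{30}$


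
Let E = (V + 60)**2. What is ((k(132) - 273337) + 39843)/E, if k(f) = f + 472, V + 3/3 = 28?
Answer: -77630/2523 ≈ -30.769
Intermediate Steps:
V = 27 (V = -1 + 28 = 27)
k(f) = 472 + f
E = 7569 (E = (27 + 60)**2 = 87**2 = 7569)
((k(132) - 273337) + 39843)/E = (((472 + 132) - 273337) + 39843)/7569 = ((604 - 273337) + 39843)*(1/7569) = (-272733 + 39843)*(1/7569) = -232890*1/7569 = -77630/2523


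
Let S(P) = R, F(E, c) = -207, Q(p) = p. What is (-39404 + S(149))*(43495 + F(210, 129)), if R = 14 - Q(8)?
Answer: -1705460624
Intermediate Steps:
R = 6 (R = 14 - 1*8 = 14 - 8 = 6)
S(P) = 6
(-39404 + S(149))*(43495 + F(210, 129)) = (-39404 + 6)*(43495 - 207) = -39398*43288 = -1705460624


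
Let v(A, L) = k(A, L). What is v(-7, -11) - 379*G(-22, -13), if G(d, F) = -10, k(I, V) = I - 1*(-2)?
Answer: 3785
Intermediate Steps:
k(I, V) = 2 + I (k(I, V) = I + 2 = 2 + I)
v(A, L) = 2 + A
v(-7, -11) - 379*G(-22, -13) = (2 - 7) - 379*(-10) = -5 + 3790 = 3785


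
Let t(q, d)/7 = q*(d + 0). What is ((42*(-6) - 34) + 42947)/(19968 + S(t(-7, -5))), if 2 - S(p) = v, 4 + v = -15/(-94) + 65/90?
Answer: 18045603/8448629 ≈ 2.1359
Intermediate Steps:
t(q, d) = 7*d*q (t(q, d) = 7*(q*(d + 0)) = 7*(q*d) = 7*(d*q) = 7*d*q)
v = -1319/423 (v = -4 + (-15/(-94) + 65/90) = -4 + (-15*(-1/94) + 65*(1/90)) = -4 + (15/94 + 13/18) = -4 + 373/423 = -1319/423 ≈ -3.1182)
S(p) = 2165/423 (S(p) = 2 - 1*(-1319/423) = 2 + 1319/423 = 2165/423)
((42*(-6) - 34) + 42947)/(19968 + S(t(-7, -5))) = ((42*(-6) - 34) + 42947)/(19968 + 2165/423) = ((-252 - 34) + 42947)/(8448629/423) = (-286 + 42947)*(423/8448629) = 42661*(423/8448629) = 18045603/8448629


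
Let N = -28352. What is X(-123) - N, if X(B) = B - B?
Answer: 28352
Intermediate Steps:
X(B) = 0
X(-123) - N = 0 - 1*(-28352) = 0 + 28352 = 28352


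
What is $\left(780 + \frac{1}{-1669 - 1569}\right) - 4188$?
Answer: $- \frac{11035105}{3238} \approx -3408.0$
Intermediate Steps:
$\left(780 + \frac{1}{-1669 - 1569}\right) - 4188 = \left(780 + \frac{1}{-3238}\right) - 4188 = \left(780 - \frac{1}{3238}\right) - 4188 = \frac{2525639}{3238} - 4188 = - \frac{11035105}{3238}$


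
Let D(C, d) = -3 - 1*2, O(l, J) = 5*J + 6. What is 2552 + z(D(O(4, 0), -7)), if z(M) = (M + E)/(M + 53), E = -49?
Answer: 20407/8 ≈ 2550.9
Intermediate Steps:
O(l, J) = 6 + 5*J
D(C, d) = -5 (D(C, d) = -3 - 2 = -5)
z(M) = (-49 + M)/(53 + M) (z(M) = (M - 49)/(M + 53) = (-49 + M)/(53 + M))
2552 + z(D(O(4, 0), -7)) = 2552 + (-49 - 5)/(53 - 5) = 2552 - 54/48 = 2552 + (1/48)*(-54) = 2552 - 9/8 = 20407/8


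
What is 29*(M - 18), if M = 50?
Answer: 928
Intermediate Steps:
29*(M - 18) = 29*(50 - 18) = 29*32 = 928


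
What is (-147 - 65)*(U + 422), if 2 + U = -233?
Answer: -39644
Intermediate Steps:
U = -235 (U = -2 - 233 = -235)
(-147 - 65)*(U + 422) = (-147 - 65)*(-235 + 422) = -212*187 = -39644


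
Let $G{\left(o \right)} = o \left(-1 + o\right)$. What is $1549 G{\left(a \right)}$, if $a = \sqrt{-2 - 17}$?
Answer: $-29431 - 1549 i \sqrt{19} \approx -29431.0 - 6751.9 i$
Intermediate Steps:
$a = i \sqrt{19}$ ($a = \sqrt{-19} = i \sqrt{19} \approx 4.3589 i$)
$1549 G{\left(a \right)} = 1549 i \sqrt{19} \left(-1 + i \sqrt{19}\right)$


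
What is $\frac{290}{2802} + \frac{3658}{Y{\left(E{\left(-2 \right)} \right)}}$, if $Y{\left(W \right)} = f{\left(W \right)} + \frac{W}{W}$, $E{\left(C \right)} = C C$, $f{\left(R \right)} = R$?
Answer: $\frac{5125583}{7005} \approx 731.7$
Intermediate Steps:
$E{\left(C \right)} = C^{2}$
$Y{\left(W \right)} = 1 + W$ ($Y{\left(W \right)} = W + \frac{W}{W} = W + 1 = 1 + W$)
$\frac{290}{2802} + \frac{3658}{Y{\left(E{\left(-2 \right)} \right)}} = \frac{290}{2802} + \frac{3658}{1 + \left(-2\right)^{2}} = 290 \cdot \frac{1}{2802} + \frac{3658}{1 + 4} = \frac{145}{1401} + \frac{3658}{5} = \frac{5125583}{7005}$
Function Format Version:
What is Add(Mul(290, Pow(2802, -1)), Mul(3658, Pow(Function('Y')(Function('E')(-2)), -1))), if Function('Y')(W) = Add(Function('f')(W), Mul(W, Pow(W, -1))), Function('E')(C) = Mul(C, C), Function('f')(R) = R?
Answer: Rational(5125583, 7005) ≈ 731.70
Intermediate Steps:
Function('E')(C) = Pow(C, 2)
Function('Y')(W) = Add(1, W) (Function('Y')(W) = Add(W, Mul(W, Pow(W, -1))) = Add(W, 1) = Add(1, W))
Add(Mul(290, Pow(2802, -1)), Mul(3658, Pow(Function('Y')(Function('E')(-2)), -1))) = Add(Mul(290, Pow(2802, -1)), Mul(3658, Pow(Add(1, Pow(-2, 2)), -1))) = Add(Mul(290, Rational(1, 2802)), Mul(3658, Pow(Add(1, 4), -1))) = Add(Rational(145, 1401), Mul(3658, Pow(5, -1))) = Add(Rational(145, 1401), Mul(3658, Rational(1, 5))) = Add(Rational(145, 1401), Rational(3658, 5)) = Rational(5125583, 7005)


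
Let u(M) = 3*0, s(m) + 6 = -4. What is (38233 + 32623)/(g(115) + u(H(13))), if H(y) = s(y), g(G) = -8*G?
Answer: -8857/115 ≈ -77.017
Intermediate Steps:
s(m) = -10 (s(m) = -6 - 4 = -10)
H(y) = -10
u(M) = 0
(38233 + 32623)/(g(115) + u(H(13))) = (38233 + 32623)/(-8*115 + 0) = 70856/(-920 + 0) = 70856/(-920) = 70856*(-1/920) = -8857/115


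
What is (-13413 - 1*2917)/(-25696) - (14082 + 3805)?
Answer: -229804011/12848 ≈ -17886.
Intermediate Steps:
(-13413 - 1*2917)/(-25696) - (14082 + 3805) = (-13413 - 2917)*(-1/25696) - 1*17887 = -16330*(-1/25696) - 17887 = 8165/12848 - 17887 = -229804011/12848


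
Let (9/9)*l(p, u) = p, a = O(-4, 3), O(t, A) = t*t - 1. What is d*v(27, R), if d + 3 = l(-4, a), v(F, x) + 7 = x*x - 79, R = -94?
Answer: -61250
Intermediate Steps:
O(t, A) = -1 + t² (O(t, A) = t² - 1 = -1 + t²)
a = 15 (a = -1 + (-4)² = -1 + 16 = 15)
v(F, x) = -86 + x² (v(F, x) = -7 + (x*x - 79) = -7 + (x² - 79) = -7 + (-79 + x²) = -86 + x²)
l(p, u) = p
d = -7 (d = -3 - 4 = -7)
d*v(27, R) = -7*(-86 + (-94)²) = -7*(-86 + 8836) = -7*8750 = -61250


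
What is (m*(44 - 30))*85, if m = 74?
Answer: 88060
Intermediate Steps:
(m*(44 - 30))*85 = (74*(44 - 30))*85 = (74*14)*85 = 1036*85 = 88060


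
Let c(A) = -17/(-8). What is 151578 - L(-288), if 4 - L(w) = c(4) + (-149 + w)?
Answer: 1209113/8 ≈ 1.5114e+5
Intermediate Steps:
c(A) = 17/8 (c(A) = -17*(-1/8) = 17/8)
L(w) = 1207/8 - w (L(w) = 4 - (17/8 + (-149 + w)) = 4 - (-1175/8 + w) = 4 + (1175/8 - w) = 1207/8 - w)
151578 - L(-288) = 151578 - (1207/8 - 1*(-288)) = 151578 - (1207/8 + 288) = 151578 - 1*3511/8 = 151578 - 3511/8 = 1209113/8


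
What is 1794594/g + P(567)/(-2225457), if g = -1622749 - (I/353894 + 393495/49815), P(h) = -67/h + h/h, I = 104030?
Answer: -1330701703167175450205582/1203283298024659441067751 ≈ -1.1059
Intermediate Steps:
P(h) = 1 - 67/h (P(h) = -67/h + 1 = 1 - 67/h)
g = -953598638605729/587640987 (g = -1622749 - (104030/353894 + 393495/49815) = -1622749 - (104030*(1/353894) + 393495*(1/49815)) = -1622749 - (52015/176947 + 26233/3321) = -1622749 - 1*4814592466/587640987 = -1622749 - 4814592466/587640987 = -953598638605729/587640987 ≈ -1.6228e+6)
1794594/g + P(567)/(-2225457) = 1794594/(-953598638605729/587640987) + ((-67 + 567)/567)/(-2225457) = 1794594*(-587640987/953598638605729) + ((1/567)*500)*(-1/2225457) = -1054576989424278/953598638605729 + (500/567)*(-1/2225457) = -1054576989424278/953598638605729 - 500/1261834119 = -1330701703167175450205582/1203283298024659441067751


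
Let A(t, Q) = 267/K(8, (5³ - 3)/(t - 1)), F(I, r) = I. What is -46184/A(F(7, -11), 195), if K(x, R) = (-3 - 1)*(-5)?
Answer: -923680/267 ≈ -3459.5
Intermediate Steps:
K(x, R) = 20 (K(x, R) = -4*(-5) = 20)
A(t, Q) = 267/20
-46184/A(F(7, -11), 195) = -46184/267/20 = -46184*20/267 = -923680/267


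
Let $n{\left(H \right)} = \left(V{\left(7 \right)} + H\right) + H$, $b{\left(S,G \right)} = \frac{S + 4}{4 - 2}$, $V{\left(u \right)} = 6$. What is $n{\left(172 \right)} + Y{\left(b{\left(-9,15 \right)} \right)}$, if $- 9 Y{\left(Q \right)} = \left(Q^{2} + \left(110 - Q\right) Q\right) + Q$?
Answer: $\frac{2285}{6} \approx 380.83$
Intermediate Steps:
$b{\left(S,G \right)} = 2 + \frac{S}{2}$ ($b{\left(S,G \right)} = \frac{4 + S}{2} = \left(4 + S\right) \frac{1}{2} = 2 + \frac{S}{2}$)
$Y{\left(Q \right)} = - \frac{Q}{9} - \frac{Q^{2}}{9} - \frac{Q \left(110 - Q\right)}{9}$ ($Y{\left(Q \right)} = - \frac{\left(Q^{2} + \left(110 - Q\right) Q\right) + Q}{9} = - \frac{\left(Q^{2} + Q \left(110 - Q\right)\right) + Q}{9} = - \frac{Q + Q^{2} + Q \left(110 - Q\right)}{9} = - \frac{Q}{9} - \frac{Q^{2}}{9} - \frac{Q \left(110 - Q\right)}{9}$)
$n{\left(H \right)} = 6 + 2 H$ ($n{\left(H \right)} = \left(6 + H\right) + H = 6 + 2 H$)
$n{\left(172 \right)} + Y{\left(b{\left(-9,15 \right)} \right)} = \left(6 + 2 \cdot 172\right) - \frac{37 \left(2 + \frac{1}{2} \left(-9\right)\right)}{3} = \left(6 + 344\right) - \frac{37 \left(2 - \frac{9}{2}\right)}{3} = 350 - - \frac{185}{6} = 350 + \frac{185}{6} = \frac{2285}{6}$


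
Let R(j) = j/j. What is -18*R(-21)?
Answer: -18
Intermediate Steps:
R(j) = 1
-18*R(-21) = -18*1 = -18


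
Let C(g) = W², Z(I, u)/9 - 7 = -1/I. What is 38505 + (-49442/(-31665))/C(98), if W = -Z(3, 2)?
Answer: 2194669509721/56997000 ≈ 38505.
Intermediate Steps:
Z(I, u) = 63 - 9/I (Z(I, u) = 63 + 9*(-1/I) = 63 - 9/I)
W = -60 (W = -(63 - 9/3) = -(63 - 9*⅓) = -(63 - 3) = -1*60 = -60)
C(g) = 3600 (C(g) = (-60)² = 3600)
38505 + (-49442/(-31665))/C(98) = 38505 - 49442/(-31665)/3600 = 38505 - 49442*(-1/31665)*(1/3600) = 38505 + (49442/31665)*(1/3600) = 38505 + 24721/56997000 = 2194669509721/56997000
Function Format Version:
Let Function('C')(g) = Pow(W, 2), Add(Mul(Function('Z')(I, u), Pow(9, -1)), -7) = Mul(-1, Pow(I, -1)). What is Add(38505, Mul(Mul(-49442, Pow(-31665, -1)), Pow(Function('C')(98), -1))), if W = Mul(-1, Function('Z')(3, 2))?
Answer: Rational(2194669509721, 56997000) ≈ 38505.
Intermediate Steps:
Function('Z')(I, u) = Add(63, Mul(-9, Pow(I, -1))) (Function('Z')(I, u) = Add(63, Mul(9, Mul(-1, Pow(I, -1)))) = Add(63, Mul(-9, Pow(I, -1))))
W = -60 (W = Mul(-1, Add(63, Mul(-9, Pow(3, -1)))) = Mul(-1, Add(63, Mul(-9, Rational(1, 3)))) = Mul(-1, Add(63, -3)) = Mul(-1, 60) = -60)
Function('C')(g) = 3600 (Function('C')(g) = Pow(-60, 2) = 3600)
Add(38505, Mul(Mul(-49442, Pow(-31665, -1)), Pow(Function('C')(98), -1))) = Add(38505, Mul(Mul(-49442, Pow(-31665, -1)), Pow(3600, -1))) = Add(38505, Mul(Mul(-49442, Rational(-1, 31665)), Rational(1, 3600))) = Add(38505, Mul(Rational(49442, 31665), Rational(1, 3600))) = Add(38505, Rational(24721, 56997000)) = Rational(2194669509721, 56997000)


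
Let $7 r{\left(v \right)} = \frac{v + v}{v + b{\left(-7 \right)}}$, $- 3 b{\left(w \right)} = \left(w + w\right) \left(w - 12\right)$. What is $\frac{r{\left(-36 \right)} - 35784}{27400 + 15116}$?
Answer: $- \frac{1301143}{1545929} \approx -0.84166$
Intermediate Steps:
$b{\left(w \right)} = - \frac{2 w \left(-12 + w\right)}{3}$ ($b{\left(w \right)} = - \frac{\left(w + w\right) \left(w - 12\right)}{3} = - \frac{2 w \left(-12 + w\right)}{3}$)
$r{\left(v \right)} = \frac{2 v}{7 \left(- \frac{266}{3} + v\right)}$ ($r{\left(v \right)} = \frac{\left(v + v\right) \frac{1}{v + \frac{2}{3} \left(-7\right) \left(12 - -7\right)}}{7} = \frac{2 v \frac{1}{v + \frac{2}{3} \left(-7\right) \left(12 + 7\right)}}{7} = \frac{2 v \frac{1}{v + \frac{2}{3} \left(-7\right) 19}}{7} = \frac{2 v \frac{1}{v - \frac{266}{3}}}{7} = \frac{2 v \frac{1}{- \frac{266}{3} + v}}{7} = \frac{2 v}{7 \left(- \frac{266}{3} + v\right)}$)
$\frac{r{\left(-36 \right)} - 35784}{27400 + 15116} = \frac{\frac{6}{7} \left(-36\right) \frac{1}{-266 + 3 \left(-36\right)} - 35784}{27400 + 15116} = \frac{\frac{6}{7} \left(-36\right) \frac{1}{-266 - 108} - 35784}{42516} = \left(\frac{6}{7} \left(-36\right) \frac{1}{-374} - 35784\right) \frac{1}{42516} = \left(\frac{6}{7} \left(-36\right) \left(- \frac{1}{374}\right) - 35784\right) \frac{1}{42516} = \left(\frac{108}{1309} - 35784\right) \frac{1}{42516} = \left(- \frac{46841148}{1309}\right) \frac{1}{42516} = - \frac{1301143}{1545929}$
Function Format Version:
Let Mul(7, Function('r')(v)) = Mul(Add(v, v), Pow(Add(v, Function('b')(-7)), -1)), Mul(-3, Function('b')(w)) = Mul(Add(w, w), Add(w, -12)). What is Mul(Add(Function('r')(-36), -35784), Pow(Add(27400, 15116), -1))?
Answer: Rational(-1301143, 1545929) ≈ -0.84166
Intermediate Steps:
Function('b')(w) = Mul(Rational(-2, 3), w, Add(-12, w)) (Function('b')(w) = Mul(Rational(-1, 3), Mul(Add(w, w), Add(w, -12))) = Mul(Rational(-1, 3), Mul(Mul(2, w), Add(-12, w))) = Mul(Rational(-1, 3), Mul(2, w, Add(-12, w))) = Mul(Rational(-2, 3), w, Add(-12, w)))
Function('r')(v) = Mul(Rational(2, 7), v, Pow(Add(Rational(-266, 3), v), -1)) (Function('r')(v) = Mul(Rational(1, 7), Mul(Add(v, v), Pow(Add(v, Mul(Rational(2, 3), -7, Add(12, Mul(-1, -7)))), -1))) = Mul(Rational(1, 7), Mul(Mul(2, v), Pow(Add(v, Mul(Rational(2, 3), -7, Add(12, 7))), -1))) = Mul(Rational(1, 7), Mul(Mul(2, v), Pow(Add(v, Mul(Rational(2, 3), -7, 19)), -1))) = Mul(Rational(1, 7), Mul(Mul(2, v), Pow(Add(v, Rational(-266, 3)), -1))) = Mul(Rational(1, 7), Mul(Mul(2, v), Pow(Add(Rational(-266, 3), v), -1))) = Mul(Rational(1, 7), Mul(2, v, Pow(Add(Rational(-266, 3), v), -1))) = Mul(Rational(2, 7), v, Pow(Add(Rational(-266, 3), v), -1)))
Mul(Add(Function('r')(-36), -35784), Pow(Add(27400, 15116), -1)) = Mul(Add(Mul(Rational(6, 7), -36, Pow(Add(-266, Mul(3, -36)), -1)), -35784), Pow(Add(27400, 15116), -1)) = Mul(Add(Mul(Rational(6, 7), -36, Pow(Add(-266, -108), -1)), -35784), Pow(42516, -1)) = Mul(Add(Mul(Rational(6, 7), -36, Pow(-374, -1)), -35784), Rational(1, 42516)) = Mul(Add(Mul(Rational(6, 7), -36, Rational(-1, 374)), -35784), Rational(1, 42516)) = Mul(Add(Rational(108, 1309), -35784), Rational(1, 42516)) = Mul(Rational(-46841148, 1309), Rational(1, 42516)) = Rational(-1301143, 1545929)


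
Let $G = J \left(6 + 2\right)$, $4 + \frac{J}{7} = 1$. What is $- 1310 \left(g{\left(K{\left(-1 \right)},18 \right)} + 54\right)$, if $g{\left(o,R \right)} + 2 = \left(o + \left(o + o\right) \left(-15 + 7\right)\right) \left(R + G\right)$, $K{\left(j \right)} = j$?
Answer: $2879380$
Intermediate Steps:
$J = -21$ ($J = -28 + 7 \cdot 1 = -28 + 7 = -21$)
$G = -168$ ($G = - 21 \left(6 + 2\right) = \left(-21\right) 8 = -168$)
$g{\left(o,R \right)} = -2 - 15 o \left(-168 + R\right)$ ($g{\left(o,R \right)} = -2 + \left(o + \left(o + o\right) \left(-15 + 7\right)\right) \left(R - 168\right) = -2 + \left(o + 2 o \left(-8\right)\right) \left(-168 + R\right) = -2 + \left(o - 16 o\right) \left(-168 + R\right) = -2 + - 15 o \left(-168 + R\right) = -2 - 15 o \left(-168 + R\right)$)
$- 1310 \left(g{\left(K{\left(-1 \right)},18 \right)} + 54\right) = - 1310 \left(\left(-2 + 2520 \left(-1\right) - 270 \left(-1\right)\right) + 54\right) = - 1310 \left(\left(-2 - 2520 + 270\right) + 54\right) = - 1310 \left(-2252 + 54\right) = \left(-1310\right) \left(-2198\right) = 2879380$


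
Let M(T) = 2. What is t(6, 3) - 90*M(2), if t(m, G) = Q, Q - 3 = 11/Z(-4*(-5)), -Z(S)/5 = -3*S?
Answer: -53089/300 ≈ -176.96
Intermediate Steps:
Z(S) = 15*S (Z(S) = -(-15)*S = 15*S)
Q = 911/300 (Q = 3 + 11/((15*(-4*(-5)))) = 3 + 11/((15*20)) = 3 + 11/300 = 911/300 ≈ 3.0367)
t(m, G) = 911/300
t(6, 3) - 90*M(2) = 911/300 - 90*2 = 911/300 - 180 = -53089/300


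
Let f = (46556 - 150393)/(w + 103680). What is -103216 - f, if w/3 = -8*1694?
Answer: -6504981347/63024 ≈ -1.0321e+5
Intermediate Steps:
w = -40656 (w = 3*(-8*1694) = 3*(-13552) = -40656)
f = -103837/63024 (f = (46556 - 150393)/(-40656 + 103680) = -103837/63024 ≈ -1.6476)
-103216 - f = -103216 - 1*(-103837/63024) = -103216 + 103837/63024 = -6504981347/63024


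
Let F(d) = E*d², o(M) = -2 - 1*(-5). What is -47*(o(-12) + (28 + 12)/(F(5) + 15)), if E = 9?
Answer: -893/6 ≈ -148.83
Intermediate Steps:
o(M) = 3 (o(M) = -2 + 5 = 3)
F(d) = 9*d²
-47*(o(-12) + (28 + 12)/(F(5) + 15)) = -47*(3 + (28 + 12)/(9*5² + 15)) = -47*(3 + 40/(9*25 + 15)) = -47*(3 + 40/(225 + 15)) = -47*(3 + 40/240) = -47*(3 + 40*(1/240)) = -47*(3 + ⅙) = -47*19/6 = -893/6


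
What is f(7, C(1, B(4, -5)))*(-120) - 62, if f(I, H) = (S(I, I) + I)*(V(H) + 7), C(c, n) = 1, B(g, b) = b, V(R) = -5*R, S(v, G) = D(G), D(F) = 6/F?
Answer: -13634/7 ≈ -1947.7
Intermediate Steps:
S(v, G) = 6/G
f(I, H) = (7 - 5*H)*(I + 6/I) (f(I, H) = (6/I + I)*(-5*H + 7) = (I + 6/I)*(7 - 5*H) = (7 - 5*H)*(I + 6/I))
f(7, C(1, B(4, -5)))*(-120) - 62 = ((42 - 30*1 + 7²*(7 - 5*1))/7)*(-120) - 62 = ((42 - 30 + 49*(7 - 5))/7)*(-120) - 62 = ((42 - 30 + 49*2)/7)*(-120) - 62 = ((42 - 30 + 98)/7)*(-120) - 62 = ((⅐)*110)*(-120) - 62 = (110/7)*(-120) - 62 = -13200/7 - 62 = -13634/7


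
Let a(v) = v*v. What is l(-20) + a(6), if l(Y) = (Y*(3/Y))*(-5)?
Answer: 21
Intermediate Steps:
a(v) = v²
l(Y) = -15 (l(Y) = 3*(-5) = -15)
l(-20) + a(6) = -15 + 6² = -15 + 36 = 21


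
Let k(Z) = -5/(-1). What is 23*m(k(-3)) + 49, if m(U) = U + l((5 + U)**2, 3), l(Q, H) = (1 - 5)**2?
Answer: 532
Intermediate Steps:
k(Z) = 5 (k(Z) = -5*(-1) = 5)
l(Q, H) = 16 (l(Q, H) = (-4)**2 = 16)
m(U) = 16 + U (m(U) = U + 16 = 16 + U)
23*m(k(-3)) + 49 = 23*(16 + 5) + 49 = 23*21 + 49 = 483 + 49 = 532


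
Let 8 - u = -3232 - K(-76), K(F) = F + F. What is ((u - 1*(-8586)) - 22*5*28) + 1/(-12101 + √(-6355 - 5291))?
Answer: 1258555597017/146445847 - 3*I*√1294/146445847 ≈ 8594.0 - 7.369e-7*I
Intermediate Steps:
K(F) = 2*F
u = 3088 (u = 8 - (-3232 - 2*(-76)) = 8 - (-3232 - 1*(-152)) = 8 - (-3232 + 152) = 8 - 1*(-3080) = 8 + 3080 = 3088)
((u - 1*(-8586)) - 22*5*28) + 1/(-12101 + √(-6355 - 5291)) = ((3088 - 1*(-8586)) - 22*5*28) + 1/(-12101 + √(-6355 - 5291)) = ((3088 + 8586) - 110*28) + 1/(-12101 + √(-11646)) = (11674 - 3080) + 1/(-12101 + 3*I*√1294) = 8594 + 1/(-12101 + 3*I*√1294)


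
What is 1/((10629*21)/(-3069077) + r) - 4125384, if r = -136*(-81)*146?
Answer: -20363336025994028515/4936106802663 ≈ -4.1254e+6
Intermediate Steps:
r = 1608336 (r = 11016*146 = 1608336)
1/((10629*21)/(-3069077) + r) - 4125384 = 1/((10629*21)/(-3069077) + 1608336) - 4125384 = 1/(223209*(-1/3069077) + 1608336) - 4125384 = 1/(-223209/3069077 + 1608336) - 4125384 = 1/(4936106802663/3069077) - 4125384 = 3069077/4936106802663 - 4125384 = -20363336025994028515/4936106802663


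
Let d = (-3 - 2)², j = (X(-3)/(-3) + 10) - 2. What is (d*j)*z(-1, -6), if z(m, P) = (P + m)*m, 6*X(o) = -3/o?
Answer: 25025/18 ≈ 1390.3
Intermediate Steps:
X(o) = -1/(2*o) (X(o) = (-3/o)/6 = -1/(2*o))
z(m, P) = m*(P + m)
j = 143/18 (j = (-½/(-3)/(-3) + 10) - 2 = (-½*(-⅓)*(-⅓) + 10) - 2 = ((⅙)*(-⅓) + 10) - 2 = (-1/18 + 10) - 2 = 179/18 - 2 = 143/18 ≈ 7.9444)
d = 25 (d = (-5)² = 25)
(d*j)*z(-1, -6) = (25*(143/18))*(-(-6 - 1)) = 3575*(-1*(-7))/18 = (3575/18)*7 = 25025/18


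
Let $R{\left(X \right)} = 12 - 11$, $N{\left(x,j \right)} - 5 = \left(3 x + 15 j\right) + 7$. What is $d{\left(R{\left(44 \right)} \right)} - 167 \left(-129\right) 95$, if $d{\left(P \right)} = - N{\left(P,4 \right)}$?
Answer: $2046510$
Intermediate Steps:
$N{\left(x,j \right)} = 12 + 3 x + 15 j$ ($N{\left(x,j \right)} = 5 + \left(\left(3 x + 15 j\right) + 7\right) = 5 + \left(7 + 3 x + 15 j\right) = 12 + 3 x + 15 j$)
$R{\left(X \right)} = 1$
$d{\left(P \right)} = -72 - 3 P$ ($d{\left(P \right)} = - (12 + 3 P + 15 \cdot 4) = - (12 + 3 P + 60) = - (72 + 3 P) = -72 - 3 P$)
$d{\left(R{\left(44 \right)} \right)} - 167 \left(-129\right) 95 = \left(-72 - 3\right) - 167 \left(-129\right) 95 = \left(-72 - 3\right) - \left(-21543\right) 95 = -75 - -2046585 = -75 + 2046585 = 2046510$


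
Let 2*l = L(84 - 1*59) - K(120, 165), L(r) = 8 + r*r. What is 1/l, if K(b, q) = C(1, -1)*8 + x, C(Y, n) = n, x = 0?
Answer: 2/641 ≈ 0.0031201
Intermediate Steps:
K(b, q) = -8 (K(b, q) = -1*8 + 0 = -8 + 0 = -8)
L(r) = 8 + r**2
l = 641/2 (l = ((8 + (84 - 1*59)**2) - 1*(-8))/2 = ((8 + (84 - 59)**2) + 8)/2 = ((8 + 25**2) + 8)/2 = ((8 + 625) + 8)/2 = (633 + 8)/2 = (1/2)*641 = 641/2 ≈ 320.50)
1/l = 1/(641/2) = 2/641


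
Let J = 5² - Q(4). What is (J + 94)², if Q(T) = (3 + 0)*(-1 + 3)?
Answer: 12769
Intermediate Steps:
Q(T) = 6 (Q(T) = 3*2 = 6)
J = 19 (J = 5² - 1*6 = 25 - 6 = 19)
(J + 94)² = (19 + 94)² = 113² = 12769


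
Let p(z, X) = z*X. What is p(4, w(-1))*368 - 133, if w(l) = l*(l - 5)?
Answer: 8699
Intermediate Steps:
w(l) = l*(-5 + l)
p(z, X) = X*z
p(4, w(-1))*368 - 133 = (-(-5 - 1)*4)*368 - 133 = (-1*(-6)*4)*368 - 133 = (6*4)*368 - 133 = 24*368 - 133 = 8832 - 133 = 8699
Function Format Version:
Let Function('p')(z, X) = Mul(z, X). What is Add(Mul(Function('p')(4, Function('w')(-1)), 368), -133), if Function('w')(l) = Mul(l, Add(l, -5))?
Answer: 8699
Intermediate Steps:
Function('w')(l) = Mul(l, Add(-5, l))
Function('p')(z, X) = Mul(X, z)
Add(Mul(Function('p')(4, Function('w')(-1)), 368), -133) = Add(Mul(Mul(Mul(-1, Add(-5, -1)), 4), 368), -133) = Add(Mul(Mul(Mul(-1, -6), 4), 368), -133) = Add(Mul(Mul(6, 4), 368), -133) = Add(Mul(24, 368), -133) = Add(8832, -133) = 8699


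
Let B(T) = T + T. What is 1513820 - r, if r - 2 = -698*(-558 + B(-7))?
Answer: 1114562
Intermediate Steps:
B(T) = 2*T
r = 399258 (r = 2 - 698*(-558 + 2*(-7)) = 2 - 698*(-558 - 14) = 2 - 698*(-572) = 2 + 399256 = 399258)
1513820 - r = 1513820 - 1*399258 = 1513820 - 399258 = 1114562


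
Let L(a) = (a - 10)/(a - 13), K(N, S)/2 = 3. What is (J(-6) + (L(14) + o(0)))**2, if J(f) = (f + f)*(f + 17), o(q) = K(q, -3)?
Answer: 14884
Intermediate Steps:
K(N, S) = 6 (K(N, S) = 2*3 = 6)
o(q) = 6
L(a) = (-10 + a)/(-13 + a)
J(f) = 2*f*(17 + f) (J(f) = (2*f)*(17 + f) = 2*f*(17 + f))
(J(-6) + (L(14) + o(0)))**2 = (2*(-6)*(17 - 6) + ((-10 + 14)/(-13 + 14) + 6))**2 = (2*(-6)*11 + (4/1 + 6))**2 = (-132 + (1*4 + 6))**2 = (-132 + (4 + 6))**2 = (-132 + 10)**2 = (-122)**2 = 14884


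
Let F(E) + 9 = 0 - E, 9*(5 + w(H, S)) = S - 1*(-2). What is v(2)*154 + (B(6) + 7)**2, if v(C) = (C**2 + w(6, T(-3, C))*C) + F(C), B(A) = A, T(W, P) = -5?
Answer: -7655/3 ≈ -2551.7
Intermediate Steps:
w(H, S) = -43/9 + S/9 (w(H, S) = -5 + (S - 1*(-2))/9 = -5 + (S + 2)/9 = -5 + (2 + S)/9 = -5 + (2/9 + S/9) = -43/9 + S/9)
F(E) = -9 - E (F(E) = -9 + (0 - E) = -9 - E)
v(C) = -9 + C**2 - 19*C/3 (v(C) = (C**2 + (-43/9 + (1/9)*(-5))*C) + (-9 - C) = (C**2 + (-43/9 - 5/9)*C) + (-9 - C) = (C**2 - 16*C/3) + (-9 - C) = -9 + C**2 - 19*C/3)
v(2)*154 + (B(6) + 7)**2 = (-9 + 2**2 - 19/3*2)*154 + (6 + 7)**2 = (-9 + 4 - 38/3)*154 + 13**2 = -53/3*154 + 169 = -8162/3 + 169 = -7655/3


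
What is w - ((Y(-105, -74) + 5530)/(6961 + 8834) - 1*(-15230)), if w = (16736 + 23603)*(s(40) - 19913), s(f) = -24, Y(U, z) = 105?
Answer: -2540637985934/3159 ≈ -8.0425e+8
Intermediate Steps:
w = -804238643 (w = (16736 + 23603)*(-24 - 19913) = 40339*(-19937) = -804238643)
w - ((Y(-105, -74) + 5530)/(6961 + 8834) - 1*(-15230)) = -804238643 - ((105 + 5530)/(6961 + 8834) - 1*(-15230)) = -804238643 - (5635/15795 + 15230) = -804238643 - (5635*(1/15795) + 15230) = -804238643 - (1127/3159 + 15230) = -804238643 - 1*48112697/3159 = -804238643 - 48112697/3159 = -2540637985934/3159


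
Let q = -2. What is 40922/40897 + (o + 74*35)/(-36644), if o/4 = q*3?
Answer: 697302033/749314834 ≈ 0.93059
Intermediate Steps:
o = -24 (o = 4*(-2*3) = 4*(-6) = -24)
40922/40897 + (o + 74*35)/(-36644) = 40922/40897 + (-24 + 74*35)/(-36644) = 40922*(1/40897) + (-24 + 2590)*(-1/36644) = 40922/40897 + 2566*(-1/36644) = 40922/40897 - 1283/18322 = 697302033/749314834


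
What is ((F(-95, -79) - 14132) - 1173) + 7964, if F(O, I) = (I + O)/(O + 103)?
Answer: -29451/4 ≈ -7362.8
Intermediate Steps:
F(O, I) = (I + O)/(103 + O)
((F(-95, -79) - 14132) - 1173) + 7964 = (((-79 - 95)/(103 - 95) - 14132) - 1173) + 7964 = ((-174/8 - 14132) - 1173) + 7964 = (((⅛)*(-174) - 14132) - 1173) + 7964 = ((-87/4 - 14132) - 1173) + 7964 = (-56615/4 - 1173) + 7964 = -61307/4 + 7964 = -29451/4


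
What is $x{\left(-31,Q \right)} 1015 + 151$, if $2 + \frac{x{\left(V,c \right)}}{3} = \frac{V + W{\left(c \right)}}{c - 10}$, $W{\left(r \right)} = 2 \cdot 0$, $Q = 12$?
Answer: $- \frac{106273}{2} \approx -53137.0$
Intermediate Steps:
$W{\left(r \right)} = 0$
$x{\left(V,c \right)} = -6 + \frac{3 V}{-10 + c}$ ($x{\left(V,c \right)} = -6 + 3 \frac{V + 0}{c - 10} = -6 + 3 \frac{V}{-10 + c} = -6 + \frac{3 V}{-10 + c}$)
$x{\left(-31,Q \right)} 1015 + 151 = \frac{3 \left(20 - 31 - 24\right)}{-10 + 12} \cdot 1015 + 151 = \frac{3 \left(20 - 31 - 24\right)}{2} \cdot 1015 + 151 = 3 \cdot \frac{1}{2} \left(-35\right) 1015 + 151 = \left(- \frac{105}{2}\right) 1015 + 151 = - \frac{106575}{2} + 151 = - \frac{106273}{2}$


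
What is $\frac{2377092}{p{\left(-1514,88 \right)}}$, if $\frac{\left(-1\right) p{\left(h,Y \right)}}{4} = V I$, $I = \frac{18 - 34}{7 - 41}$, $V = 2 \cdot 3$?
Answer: $- \frac{3367547}{16} \approx -2.1047 \cdot 10^{5}$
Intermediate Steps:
$V = 6$
$I = \frac{8}{17}$ ($I = - \frac{16}{-34} = \left(-16\right) \left(- \frac{1}{34}\right) = \frac{8}{17} \approx 0.47059$)
$p{\left(h,Y \right)} = - \frac{192}{17}$ ($p{\left(h,Y \right)} = - 4 \cdot 6 \cdot \frac{8}{17} = \left(-4\right) \frac{48}{17} = - \frac{192}{17}$)
$\frac{2377092}{p{\left(-1514,88 \right)}} = \frac{2377092}{- \frac{192}{17}} = 2377092 \left(- \frac{17}{192}\right) = - \frac{3367547}{16}$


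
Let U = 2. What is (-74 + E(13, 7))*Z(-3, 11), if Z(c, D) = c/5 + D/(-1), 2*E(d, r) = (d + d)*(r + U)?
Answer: -2494/5 ≈ -498.80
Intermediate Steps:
E(d, r) = d*(2 + r) (E(d, r) = ((d + d)*(r + 2))/2 = ((2*d)*(2 + r))/2 = (2*d*(2 + r))/2 = d*(2 + r))
Z(c, D) = -D + c/5 (Z(c, D) = c*(⅕) + D*(-1) = c/5 - D = -D + c/5)
(-74 + E(13, 7))*Z(-3, 11) = (-74 + 13*(2 + 7))*(-1*11 + (⅕)*(-3)) = (-74 + 13*9)*(-11 - ⅗) = (-74 + 117)*(-58/5) = 43*(-58/5) = -2494/5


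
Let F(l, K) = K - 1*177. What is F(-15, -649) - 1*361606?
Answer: -362432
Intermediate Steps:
F(l, K) = -177 + K (F(l, K) = K - 177 = -177 + K)
F(-15, -649) - 1*361606 = (-177 - 649) - 1*361606 = -826 - 361606 = -362432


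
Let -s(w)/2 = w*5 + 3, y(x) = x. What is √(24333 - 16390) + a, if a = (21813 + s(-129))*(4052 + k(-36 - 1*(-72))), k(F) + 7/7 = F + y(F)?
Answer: 95228931 + 13*√47 ≈ 9.5229e+7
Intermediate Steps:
s(w) = -6 - 10*w (s(w) = -2*(w*5 + 3) = -2*(5*w + 3) = -2*(3 + 5*w) = -6 - 10*w)
k(F) = -1 + 2*F (k(F) = -1 + (F + F) = -1 + 2*F)
a = 95228931 (a = (21813 + (-6 - 10*(-129)))*(4052 + (-1 + 2*(-36 - 1*(-72)))) = (21813 + (-6 + 1290))*(4052 + (-1 + 2*(-36 + 72))) = (21813 + 1284)*(4052 + (-1 + 2*36)) = 23097*(4052 + (-1 + 72)) = 23097*(4052 + 71) = 23097*4123 = 95228931)
√(24333 - 16390) + a = √(24333 - 16390) + 95228931 = √7943 + 95228931 = 13*√47 + 95228931 = 95228931 + 13*√47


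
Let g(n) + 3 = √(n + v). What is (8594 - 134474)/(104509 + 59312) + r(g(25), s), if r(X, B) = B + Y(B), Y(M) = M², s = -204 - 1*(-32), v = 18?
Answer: 1606059124/54607 ≈ 29411.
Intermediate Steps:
s = -172 (s = -204 + 32 = -172)
g(n) = -3 + √(18 + n) (g(n) = -3 + √(n + 18) = -3 + √(18 + n))
r(X, B) = B + B²
(8594 - 134474)/(104509 + 59312) + r(g(25), s) = (8594 - 134474)/(104509 + 59312) - 172*(1 - 172) = -125880/163821 - 172*(-171) = -125880*1/163821 + 29412 = -41960/54607 + 29412 = 1606059124/54607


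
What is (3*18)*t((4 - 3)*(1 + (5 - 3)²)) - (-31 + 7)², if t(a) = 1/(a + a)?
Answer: -2853/5 ≈ -570.60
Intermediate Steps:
t(a) = 1/(2*a)
(3*18)*t((4 - 3)*(1 + (5 - 3)²)) - (-31 + 7)² = (3*18)*(1/(2*(((4 - 3)*(1 + (5 - 3)²))))) - (-31 + 7)² = 54*(1/(2*((1*(1 + 2²))))) - 1*(-24)² = 54*(1/(2*((1*(1 + 4))))) - 1*576 = 54*(1/(2*((1*5)))) - 576 = 54*((½)/5) - 576 = 54*((½)*(⅕)) - 576 = 54*(⅒) - 576 = 27/5 - 576 = -2853/5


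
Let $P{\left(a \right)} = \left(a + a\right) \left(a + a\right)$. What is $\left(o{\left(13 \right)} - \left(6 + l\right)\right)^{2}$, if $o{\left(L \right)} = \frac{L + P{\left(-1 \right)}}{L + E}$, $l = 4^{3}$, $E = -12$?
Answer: $2809$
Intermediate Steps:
$P{\left(a \right)} = 4 a^{2}$ ($P{\left(a \right)} = 2 a 2 a = 4 a^{2}$)
$l = 64$
$o{\left(L \right)} = \frac{4 + L}{-12 + L}$ ($o{\left(L \right)} = \frac{L + 4 \left(-1\right)^{2}}{L - 12} = \frac{L + 4 \cdot 1}{-12 + L} = \frac{L + 4}{-12 + L} = \frac{4 + L}{-12 + L}$)
$\left(o{\left(13 \right)} - \left(6 + l\right)\right)^{2} = \left(\frac{4 + 13}{-12 + 13} - 70\right)^{2} = \left(1^{-1} \cdot 17 - 70\right)^{2} = \left(1 \cdot 17 - 70\right)^{2} = \left(17 - 70\right)^{2} = \left(-53\right)^{2} = 2809$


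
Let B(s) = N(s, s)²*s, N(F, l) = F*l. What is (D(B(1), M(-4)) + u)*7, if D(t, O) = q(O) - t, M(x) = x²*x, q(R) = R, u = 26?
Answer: -273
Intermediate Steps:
B(s) = s⁵ (B(s) = (s*s)²*s = (s²)²*s = s⁴*s = s⁵)
M(x) = x³
D(t, O) = O - t
(D(B(1), M(-4)) + u)*7 = (((-4)³ - 1*1⁵) + 26)*7 = ((-64 - 1*1) + 26)*7 = ((-64 - 1) + 26)*7 = (-65 + 26)*7 = -39*7 = -273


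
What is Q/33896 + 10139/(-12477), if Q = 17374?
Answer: -63448073/211460196 ≈ -0.30005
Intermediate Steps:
Q/33896 + 10139/(-12477) = 17374/33896 + 10139/(-12477) = 17374*(1/33896) + 10139*(-1/12477) = 8687/16948 - 10139/12477 = -63448073/211460196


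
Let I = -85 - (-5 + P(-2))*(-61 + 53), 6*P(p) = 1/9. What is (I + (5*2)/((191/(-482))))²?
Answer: 599077548001/26594649 ≈ 22526.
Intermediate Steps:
P(p) = 1/54 (P(p) = (1/9)/6 = (1*(⅑))/6 = (⅙)*(⅑) = 1/54)
I = -3371/27 (I = -85 - (-5 + 1/54)*(-61 + 53) = -85 - (-269)*(-8)/54 = -85 - 1*1076/27 = -85 - 1076/27 = -3371/27 ≈ -124.85)
(I + (5*2)/((191/(-482))))² = (-3371/27 + (5*2)/((191/(-482))))² = (-3371/27 + 10/((191*(-1/482))))² = (-3371/27 + 10/(-191/482))² = (-3371/27 + 10*(-482/191))² = (-3371/27 - 4820/191)² = (-774001/5157)² = 599077548001/26594649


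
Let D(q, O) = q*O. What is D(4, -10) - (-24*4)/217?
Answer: -8584/217 ≈ -39.558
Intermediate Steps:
D(q, O) = O*q
D(4, -10) - (-24*4)/217 = -10*4 - (-24*4)/217 = -40 - (-96)/217 = -40 - 1*(-96/217) = -40 + 96/217 = -8584/217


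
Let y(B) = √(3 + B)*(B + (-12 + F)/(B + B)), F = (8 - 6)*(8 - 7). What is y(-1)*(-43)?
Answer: -172*√2 ≈ -243.24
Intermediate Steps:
F = 2 (F = 2*1 = 2)
y(B) = √(3 + B)*(B - 5/B) (y(B) = √(3 + B)*(B + (-12 + 2)/(B + B)) = √(3 + B)*(B - 10*1/(2*B)) = √(3 + B)*(B - 5/B))
y(-1)*(-43) = (√(3 - 1)*(-5 + (-1)²)/(-1))*(-43) = -√2*(-5 + 1)*(-43) = -1*√2*(-4)*(-43) = (4*√2)*(-43) = -172*√2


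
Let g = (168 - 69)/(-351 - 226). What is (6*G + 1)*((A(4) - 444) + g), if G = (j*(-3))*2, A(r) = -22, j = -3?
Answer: -29318929/577 ≈ -50813.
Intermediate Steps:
g = -99/577 (g = 99/(-577) = 99*(-1/577) = -99/577 ≈ -0.17158)
G = 18 (G = -3*(-3)*2 = 9*2 = 18)
(6*G + 1)*((A(4) - 444) + g) = (6*18 + 1)*((-22 - 444) - 99/577) = (108 + 1)*(-466 - 99/577) = 109*(-268981/577) = -29318929/577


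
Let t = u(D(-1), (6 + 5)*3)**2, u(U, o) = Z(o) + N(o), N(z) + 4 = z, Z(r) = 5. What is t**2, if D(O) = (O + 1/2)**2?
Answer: 1336336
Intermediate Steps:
D(O) = (1/2 + O)**2 (D(O) = (O + 1/2)**2 = (1/2 + O)**2)
N(z) = -4 + z
u(U, o) = 1 + o (u(U, o) = 5 + (-4 + o) = 1 + o)
t = 1156 (t = (1 + (6 + 5)*3)**2 = (1 + 11*3)**2 = (1 + 33)**2 = 34**2 = 1156)
t**2 = 1156**2 = 1336336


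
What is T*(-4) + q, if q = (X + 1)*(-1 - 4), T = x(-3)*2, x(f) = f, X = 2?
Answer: 9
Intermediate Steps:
T = -6 (T = -3*2 = -6)
q = -15 (q = (2 + 1)*(-1 - 4) = 3*(-5) = -15)
T*(-4) + q = -6*(-4) - 15 = 24 - 15 = 9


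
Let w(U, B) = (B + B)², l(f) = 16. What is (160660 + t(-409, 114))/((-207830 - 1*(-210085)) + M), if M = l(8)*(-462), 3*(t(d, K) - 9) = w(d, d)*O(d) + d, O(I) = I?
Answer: 273190118/15411 ≈ 17727.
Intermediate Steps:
w(U, B) = 4*B² (w(U, B) = (2*B)² = 4*B²)
t(d, K) = 9 + d/3 + 4*d³/3 (t(d, K) = 9 + ((4*d²)*d + d)/3 = 9 + (4*d³ + d)/3 = 9 + (d + 4*d³)/3 = 9 + (d/3 + 4*d³/3) = 9 + d/3 + 4*d³/3)
M = -7392 (M = 16*(-462) = -7392)
(160660 + t(-409, 114))/((-207830 - 1*(-210085)) + M) = (160660 + (9 + (⅓)*(-409) + (4/3)*(-409)³))/((-207830 - 1*(-210085)) - 7392) = (160660 + (9 - 409/3 + (4/3)*(-68417929)))/((-207830 + 210085) - 7392) = (160660 + (9 - 409/3 - 273671716/3))/(2255 - 7392) = (160660 - 273672098/3)/(-5137) = -273190118/3*(-1/5137) = 273190118/15411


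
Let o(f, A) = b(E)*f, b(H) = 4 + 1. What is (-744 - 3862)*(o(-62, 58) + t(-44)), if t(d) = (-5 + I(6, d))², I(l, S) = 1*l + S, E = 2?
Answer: -7088634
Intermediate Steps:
b(H) = 5
I(l, S) = S + l (I(l, S) = l + S = S + l)
o(f, A) = 5*f
t(d) = (1 + d)² (t(d) = (-5 + (d + 6))² = (-5 + (6 + d))² = (1 + d)²)
(-744 - 3862)*(o(-62, 58) + t(-44)) = (-744 - 3862)*(5*(-62) + (1 - 44)²) = -4606*(-310 + (-43)²) = -4606*(-310 + 1849) = -4606*1539 = -7088634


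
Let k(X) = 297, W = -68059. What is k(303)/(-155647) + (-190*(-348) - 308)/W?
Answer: -10263653887/10593179173 ≈ -0.96889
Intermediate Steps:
k(303)/(-155647) + (-190*(-348) - 308)/W = 297/(-155647) + (-190*(-348) - 308)/(-68059) = 297*(-1/155647) + (66120 - 308)*(-1/68059) = -297/155647 + 65812*(-1/68059) = -297/155647 - 65812/68059 = -10263653887/10593179173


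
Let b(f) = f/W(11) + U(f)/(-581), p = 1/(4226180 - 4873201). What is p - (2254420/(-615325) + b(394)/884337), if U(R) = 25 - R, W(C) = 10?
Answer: 149889627254111734057/40911637341732208905 ≈ 3.6637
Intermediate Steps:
p = -1/647021 (p = 1/(-647021) = -1/647021 ≈ -1.5455e-6)
b(f) = -25/581 + 591*f/5810 (b(f) = f/10 + (25 - f)/(-581) = f*(⅒) + (25 - f)*(-1/581) = f/10 + (-25/581 + f/581) = -25/581 + 591*f/5810)
p - (2254420/(-615325) + b(394)/884337) = -1/647021 - (2254420/(-615325) + (-25/581 + (591/5810)*394)/884337) = -1/647021 - (2254420*(-1/615325) + (-25/581 + 116427/2905)*(1/884337)) = -1/647021 - (-450884/123065 + (116302/2905)*(1/884337)) = -1/647021 - (-450884/123065 + 116302/2568998985) = -1/647021 - 1*(-231661245129422/63230772017805) = -1/647021 + 231661245129422/63230772017805 = 149889627254111734057/40911637341732208905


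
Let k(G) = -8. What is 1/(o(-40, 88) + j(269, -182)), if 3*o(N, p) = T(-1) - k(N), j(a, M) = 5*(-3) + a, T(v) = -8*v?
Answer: 3/778 ≈ 0.0038560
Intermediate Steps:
j(a, M) = -15 + a
o(N, p) = 16/3 (o(N, p) = (-8*(-1) - 1*(-8))/3 = (8 + 8)/3 = (⅓)*16 = 16/3)
1/(o(-40, 88) + j(269, -182)) = 1/(16/3 + (-15 + 269)) = 1/(16/3 + 254) = 1/(778/3) = 3/778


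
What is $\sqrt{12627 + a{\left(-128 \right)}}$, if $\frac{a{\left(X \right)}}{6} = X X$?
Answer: $\sqrt{110931} \approx 333.06$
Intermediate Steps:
$a{\left(X \right)} = 6 X^{2}$ ($a{\left(X \right)} = 6 X X = 6 X^{2}$)
$\sqrt{12627 + a{\left(-128 \right)}} = \sqrt{12627 + 6 \left(-128\right)^{2}} = \sqrt{12627 + 6 \cdot 16384} = \sqrt{12627 + 98304} = \sqrt{110931}$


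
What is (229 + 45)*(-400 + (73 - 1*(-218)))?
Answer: -29866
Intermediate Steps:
(229 + 45)*(-400 + (73 - 1*(-218))) = 274*(-400 + (73 + 218)) = 274*(-400 + 291) = 274*(-109) = -29866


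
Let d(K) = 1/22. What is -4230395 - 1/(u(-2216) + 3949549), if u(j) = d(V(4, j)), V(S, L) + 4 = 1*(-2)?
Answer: -367579355751227/86890079 ≈ -4.2304e+6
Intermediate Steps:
V(S, L) = -6 (V(S, L) = -4 + 1*(-2) = -4 - 2 = -6)
d(K) = 1/22
u(j) = 1/22
-4230395 - 1/(u(-2216) + 3949549) = -4230395 - 1/(1/22 + 3949549) = -4230395 - 1/86890079/22 = -4230395 - 1*22/86890079 = -4230395 - 22/86890079 = -367579355751227/86890079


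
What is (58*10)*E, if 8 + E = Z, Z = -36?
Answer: -25520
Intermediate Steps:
E = -44 (E = -8 - 36 = -44)
(58*10)*E = (58*10)*(-44) = 580*(-44) = -25520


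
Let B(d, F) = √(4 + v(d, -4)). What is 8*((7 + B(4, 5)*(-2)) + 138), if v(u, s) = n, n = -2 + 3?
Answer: 1160 - 16*√5 ≈ 1124.2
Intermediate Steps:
n = 1
v(u, s) = 1
B(d, F) = √5 (B(d, F) = √(4 + 1) = √5)
8*((7 + B(4, 5)*(-2)) + 138) = 8*((7 + √5*(-2)) + 138) = 8*((7 - 2*√5) + 138) = 8*(145 - 2*√5) = 1160 - 16*√5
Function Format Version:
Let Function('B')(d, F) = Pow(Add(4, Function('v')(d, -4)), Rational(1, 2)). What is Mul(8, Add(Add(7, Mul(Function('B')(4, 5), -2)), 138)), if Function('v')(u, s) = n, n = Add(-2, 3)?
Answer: Add(1160, Mul(-16, Pow(5, Rational(1, 2)))) ≈ 1124.2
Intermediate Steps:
n = 1
Function('v')(u, s) = 1
Function('B')(d, F) = Pow(5, Rational(1, 2)) (Function('B')(d, F) = Pow(Add(4, 1), Rational(1, 2)) = Pow(5, Rational(1, 2)))
Mul(8, Add(Add(7, Mul(Function('B')(4, 5), -2)), 138)) = Mul(8, Add(Add(7, Mul(Pow(5, Rational(1, 2)), -2)), 138)) = Mul(8, Add(Add(7, Mul(-2, Pow(5, Rational(1, 2)))), 138)) = Mul(8, Add(145, Mul(-2, Pow(5, Rational(1, 2))))) = Add(1160, Mul(-16, Pow(5, Rational(1, 2))))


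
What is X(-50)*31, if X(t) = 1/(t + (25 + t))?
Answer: -31/75 ≈ -0.41333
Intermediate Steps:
X(t) = 1/(25 + 2*t)
X(-50)*31 = 31/(25 + 2*(-50)) = 31/(25 - 100) = 31/(-75) = -1/75*31 = -31/75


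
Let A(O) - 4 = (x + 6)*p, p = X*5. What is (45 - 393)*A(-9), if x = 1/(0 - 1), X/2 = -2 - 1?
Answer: 50808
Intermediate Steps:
X = -6 (X = 2*(-2 - 1) = 2*(-3) = -6)
p = -30 (p = -6*5 = -30)
x = -1 (x = 1/(-1) = -1)
A(O) = -146 (A(O) = 4 + (-1 + 6)*(-30) = 4 + 5*(-30) = 4 - 150 = -146)
(45 - 393)*A(-9) = (45 - 393)*(-146) = -348*(-146) = 50808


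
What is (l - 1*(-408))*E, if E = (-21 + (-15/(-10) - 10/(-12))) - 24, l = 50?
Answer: -58624/3 ≈ -19541.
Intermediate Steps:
E = -128/3 (E = (-21 + (-15*(-1/10) - 10*(-1/12))) - 24 = (-21 + (3/2 + 5/6)) - 24 = (-21 + 7/3) - 24 = -56/3 - 24 = -128/3 ≈ -42.667)
(l - 1*(-408))*E = (50 - 1*(-408))*(-128/3) = (50 + 408)*(-128/3) = 458*(-128/3) = -58624/3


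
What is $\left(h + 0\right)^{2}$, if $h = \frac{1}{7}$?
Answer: $\frac{1}{49} \approx 0.020408$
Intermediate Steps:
$h = \frac{1}{7} \approx 0.14286$
$\left(h + 0\right)^{2} = \left(\frac{1}{7} + 0\right)^{2} = \left(\frac{1}{7}\right)^{2} = \frac{1}{49}$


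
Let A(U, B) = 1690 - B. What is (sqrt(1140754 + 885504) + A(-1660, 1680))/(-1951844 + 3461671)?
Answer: 10/1509827 + sqrt(2026258)/1509827 ≈ 0.00094942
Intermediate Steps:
(sqrt(1140754 + 885504) + A(-1660, 1680))/(-1951844 + 3461671) = (sqrt(1140754 + 885504) + (1690 - 1*1680))/(-1951844 + 3461671) = (sqrt(2026258) + (1690 - 1680))/1509827 = (sqrt(2026258) + 10)*(1/1509827) = (10 + sqrt(2026258))*(1/1509827) = 10/1509827 + sqrt(2026258)/1509827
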